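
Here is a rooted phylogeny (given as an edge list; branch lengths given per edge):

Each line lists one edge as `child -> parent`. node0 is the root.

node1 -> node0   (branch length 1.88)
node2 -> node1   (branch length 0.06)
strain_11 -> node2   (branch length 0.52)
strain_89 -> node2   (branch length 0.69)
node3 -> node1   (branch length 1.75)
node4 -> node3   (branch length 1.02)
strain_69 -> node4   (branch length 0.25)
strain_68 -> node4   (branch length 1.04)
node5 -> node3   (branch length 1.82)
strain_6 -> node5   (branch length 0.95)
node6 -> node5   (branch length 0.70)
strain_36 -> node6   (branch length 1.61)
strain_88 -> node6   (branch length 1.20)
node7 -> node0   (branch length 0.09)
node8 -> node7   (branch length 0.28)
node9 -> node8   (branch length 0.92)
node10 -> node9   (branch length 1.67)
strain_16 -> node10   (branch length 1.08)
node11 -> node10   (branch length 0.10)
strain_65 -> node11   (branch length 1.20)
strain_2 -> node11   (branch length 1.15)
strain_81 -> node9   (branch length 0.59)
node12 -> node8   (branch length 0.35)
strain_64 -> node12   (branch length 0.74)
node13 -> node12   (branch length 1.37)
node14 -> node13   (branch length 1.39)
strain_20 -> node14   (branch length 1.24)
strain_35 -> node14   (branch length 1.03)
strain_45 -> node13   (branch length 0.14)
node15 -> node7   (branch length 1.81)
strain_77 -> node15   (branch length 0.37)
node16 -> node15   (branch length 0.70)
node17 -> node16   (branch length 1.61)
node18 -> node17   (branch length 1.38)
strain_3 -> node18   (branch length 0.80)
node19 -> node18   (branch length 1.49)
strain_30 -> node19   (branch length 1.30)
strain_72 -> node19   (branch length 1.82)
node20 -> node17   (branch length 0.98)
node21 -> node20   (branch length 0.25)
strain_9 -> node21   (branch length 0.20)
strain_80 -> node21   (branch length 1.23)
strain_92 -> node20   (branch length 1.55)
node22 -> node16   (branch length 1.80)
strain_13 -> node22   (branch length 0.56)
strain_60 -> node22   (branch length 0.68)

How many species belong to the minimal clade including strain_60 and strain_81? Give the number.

The MRCA of strain_60 and strain_81 is the node subtending ((((strain_16,(strain_65,strain_2)),strain_81),(strain_64,((strain_20,strain_35),strain_45))),(strain_77,(((strain_3,(strain_30,strain_72)),((strain_9,strain_80),strain_92)),(strain_13,strain_60)))).
That clade contains 17 terminal taxa: strain_13, strain_16, strain_2, strain_20, strain_3, strain_30, strain_35, strain_45, strain_60, strain_64, strain_65, strain_72, strain_77, strain_80, strain_81, strain_9, strain_92.

17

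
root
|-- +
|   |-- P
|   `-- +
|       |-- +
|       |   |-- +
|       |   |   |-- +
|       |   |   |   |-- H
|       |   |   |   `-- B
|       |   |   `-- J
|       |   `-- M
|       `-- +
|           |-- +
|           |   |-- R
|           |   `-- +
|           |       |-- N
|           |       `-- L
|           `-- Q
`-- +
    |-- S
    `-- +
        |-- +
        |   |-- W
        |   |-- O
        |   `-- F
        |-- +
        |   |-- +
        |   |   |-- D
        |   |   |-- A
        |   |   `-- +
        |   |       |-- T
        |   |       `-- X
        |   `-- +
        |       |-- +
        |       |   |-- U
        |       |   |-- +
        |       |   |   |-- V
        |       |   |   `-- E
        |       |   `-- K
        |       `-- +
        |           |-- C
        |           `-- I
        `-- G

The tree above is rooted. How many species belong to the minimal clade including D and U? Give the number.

10

The MRCA of D and U is the node subtending ((D,A,(T,X)),((U,(V,E),K),(C,I))).
That clade contains 10 terminal taxa: A, C, D, E, I, K, T, U, V, X.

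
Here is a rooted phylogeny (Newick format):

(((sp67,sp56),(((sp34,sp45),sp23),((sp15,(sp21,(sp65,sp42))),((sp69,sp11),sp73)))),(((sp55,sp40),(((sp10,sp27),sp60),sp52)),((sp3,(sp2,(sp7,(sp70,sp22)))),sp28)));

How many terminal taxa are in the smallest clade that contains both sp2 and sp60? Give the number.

12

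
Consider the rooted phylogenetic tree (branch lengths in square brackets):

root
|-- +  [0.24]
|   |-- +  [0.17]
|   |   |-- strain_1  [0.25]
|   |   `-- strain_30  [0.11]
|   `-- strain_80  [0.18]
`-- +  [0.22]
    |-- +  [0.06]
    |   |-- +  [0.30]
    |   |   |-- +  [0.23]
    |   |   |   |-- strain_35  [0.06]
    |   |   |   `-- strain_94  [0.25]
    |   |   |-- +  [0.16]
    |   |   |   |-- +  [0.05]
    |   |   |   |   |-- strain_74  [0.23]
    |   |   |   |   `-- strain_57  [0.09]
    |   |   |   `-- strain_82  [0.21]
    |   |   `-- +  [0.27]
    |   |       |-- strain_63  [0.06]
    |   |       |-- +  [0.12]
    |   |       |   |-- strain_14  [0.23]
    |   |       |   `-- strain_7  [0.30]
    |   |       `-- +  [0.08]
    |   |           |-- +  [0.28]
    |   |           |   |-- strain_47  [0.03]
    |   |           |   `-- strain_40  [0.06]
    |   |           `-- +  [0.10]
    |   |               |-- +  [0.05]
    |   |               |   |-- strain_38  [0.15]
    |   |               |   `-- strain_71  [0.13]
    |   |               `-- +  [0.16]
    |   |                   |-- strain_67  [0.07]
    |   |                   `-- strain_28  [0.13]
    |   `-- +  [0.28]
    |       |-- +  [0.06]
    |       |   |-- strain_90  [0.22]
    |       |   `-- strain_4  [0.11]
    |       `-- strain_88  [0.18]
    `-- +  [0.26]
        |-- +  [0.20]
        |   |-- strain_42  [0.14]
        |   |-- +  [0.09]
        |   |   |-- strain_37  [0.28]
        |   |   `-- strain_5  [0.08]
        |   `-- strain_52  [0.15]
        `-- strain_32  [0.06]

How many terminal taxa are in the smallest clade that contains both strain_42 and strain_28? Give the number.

22

The MRCA of strain_42 and strain_28 is the node subtending ((((strain_35,strain_94),((strain_74,strain_57),strain_82),(strain_63,(strain_14,strain_7),((strain_47,strain_40),((strain_38,strain_71),(strain_67,strain_28))))),((strain_90,strain_4),strain_88)),((strain_42,(strain_37,strain_5),strain_52),strain_32)).
That clade contains 22 terminal taxa: strain_14, strain_28, strain_32, strain_35, strain_37, strain_38, strain_4, strain_40, strain_42, strain_47, strain_5, strain_52, strain_57, strain_63, strain_67, strain_7, strain_71, strain_74, strain_82, strain_88, strain_90, strain_94.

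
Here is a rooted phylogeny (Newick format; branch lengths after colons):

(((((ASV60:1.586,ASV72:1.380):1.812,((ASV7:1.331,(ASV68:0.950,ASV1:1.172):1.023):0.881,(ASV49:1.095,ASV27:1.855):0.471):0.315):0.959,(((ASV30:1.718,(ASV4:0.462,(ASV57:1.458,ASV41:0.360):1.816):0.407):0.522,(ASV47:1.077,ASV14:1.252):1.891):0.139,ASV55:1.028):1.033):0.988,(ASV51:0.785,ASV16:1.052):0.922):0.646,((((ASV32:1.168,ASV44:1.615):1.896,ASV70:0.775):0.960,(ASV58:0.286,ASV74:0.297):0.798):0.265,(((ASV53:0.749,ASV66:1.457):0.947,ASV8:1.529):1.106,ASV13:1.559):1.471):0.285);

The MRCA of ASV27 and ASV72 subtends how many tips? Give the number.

The MRCA of ASV27 and ASV72 is the node subtending ((ASV60,ASV72),((ASV7,(ASV68,ASV1)),(ASV49,ASV27))).
That clade contains 7 terminal taxa: ASV1, ASV27, ASV49, ASV60, ASV68, ASV7, ASV72.

7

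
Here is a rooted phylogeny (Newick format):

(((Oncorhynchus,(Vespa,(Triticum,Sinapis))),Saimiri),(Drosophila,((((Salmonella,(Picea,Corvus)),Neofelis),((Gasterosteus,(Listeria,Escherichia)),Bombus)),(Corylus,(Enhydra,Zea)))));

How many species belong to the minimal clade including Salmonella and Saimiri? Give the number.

17

The MRCA of Salmonella and Saimiri is the root, so the clade is the entire tree.
That clade contains 17 terminal taxa: Bombus, Corvus, Corylus, Drosophila, Enhydra, Escherichia, Gasterosteus, Listeria, Neofelis, Oncorhynchus, Picea, Saimiri, Salmonella, Sinapis, Triticum, Vespa, Zea.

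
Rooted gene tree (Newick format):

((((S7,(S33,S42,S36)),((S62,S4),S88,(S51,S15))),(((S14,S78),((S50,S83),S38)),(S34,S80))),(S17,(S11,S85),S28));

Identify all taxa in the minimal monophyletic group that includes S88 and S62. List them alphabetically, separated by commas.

S15, S4, S51, S62, S88

Tracing S88: it sits inside ((S62,S4),S88,(S51,S15)).
Tracing S62: it sits inside (S62,S4).
The smallest clade enclosing both is ((S62,S4),S88,(S51,S15)); the answer is its 5 terminal taxa in alphabetical order.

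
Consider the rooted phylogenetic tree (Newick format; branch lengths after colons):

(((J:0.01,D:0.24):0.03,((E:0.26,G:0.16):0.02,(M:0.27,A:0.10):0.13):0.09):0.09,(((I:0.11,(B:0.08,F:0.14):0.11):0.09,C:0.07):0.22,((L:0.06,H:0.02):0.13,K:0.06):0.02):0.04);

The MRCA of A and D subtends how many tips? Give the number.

6

The MRCA of A and D is the node subtending ((J,D),((E,G),(M,A))).
That clade contains 6 terminal taxa: A, D, E, G, J, M.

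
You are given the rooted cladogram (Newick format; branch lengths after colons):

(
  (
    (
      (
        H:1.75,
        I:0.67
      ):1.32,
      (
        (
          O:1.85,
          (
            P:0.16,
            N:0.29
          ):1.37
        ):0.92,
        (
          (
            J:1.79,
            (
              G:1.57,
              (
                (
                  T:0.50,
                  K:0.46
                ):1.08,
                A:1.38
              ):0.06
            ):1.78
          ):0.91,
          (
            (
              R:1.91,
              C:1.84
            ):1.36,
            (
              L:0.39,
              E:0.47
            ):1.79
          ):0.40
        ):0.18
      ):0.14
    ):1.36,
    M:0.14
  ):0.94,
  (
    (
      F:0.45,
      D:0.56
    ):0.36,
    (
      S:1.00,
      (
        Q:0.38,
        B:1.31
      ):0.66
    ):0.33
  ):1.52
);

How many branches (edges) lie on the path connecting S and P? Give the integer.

9

The MRCA of S and P is the root of the tree.
From S up to that node: 3 branches. From P up to the same node: 6 branches. Total: 3 + 6 = 9.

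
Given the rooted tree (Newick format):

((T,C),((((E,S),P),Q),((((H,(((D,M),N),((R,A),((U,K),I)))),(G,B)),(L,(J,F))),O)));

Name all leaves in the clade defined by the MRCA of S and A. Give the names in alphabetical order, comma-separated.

A, B, D, E, F, G, H, I, J, K, L, M, N, O, P, Q, R, S, U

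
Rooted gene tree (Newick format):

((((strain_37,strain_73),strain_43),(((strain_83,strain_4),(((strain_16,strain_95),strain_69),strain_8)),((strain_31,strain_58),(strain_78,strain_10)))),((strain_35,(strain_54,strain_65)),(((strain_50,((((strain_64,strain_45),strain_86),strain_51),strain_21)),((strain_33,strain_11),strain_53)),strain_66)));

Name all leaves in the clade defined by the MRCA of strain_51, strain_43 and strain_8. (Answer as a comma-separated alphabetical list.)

strain_10, strain_11, strain_16, strain_21, strain_31, strain_33, strain_35, strain_37, strain_4, strain_43, strain_45, strain_50, strain_51, strain_53, strain_54, strain_58, strain_64, strain_65, strain_66, strain_69, strain_73, strain_78, strain_8, strain_83, strain_86, strain_95

Tracing strain_51: it sits inside (((strain_64,strain_45),strain_86),strain_51).
Tracing strain_43: it sits inside ((strain_37,strain_73),strain_43).
Tracing strain_8: it sits inside (((strain_16,strain_95),strain_69),strain_8).
The smallest clade enclosing all 3 is the whole tree (their MRCA is the root), so the answer is all 26 tips in alphabetical order.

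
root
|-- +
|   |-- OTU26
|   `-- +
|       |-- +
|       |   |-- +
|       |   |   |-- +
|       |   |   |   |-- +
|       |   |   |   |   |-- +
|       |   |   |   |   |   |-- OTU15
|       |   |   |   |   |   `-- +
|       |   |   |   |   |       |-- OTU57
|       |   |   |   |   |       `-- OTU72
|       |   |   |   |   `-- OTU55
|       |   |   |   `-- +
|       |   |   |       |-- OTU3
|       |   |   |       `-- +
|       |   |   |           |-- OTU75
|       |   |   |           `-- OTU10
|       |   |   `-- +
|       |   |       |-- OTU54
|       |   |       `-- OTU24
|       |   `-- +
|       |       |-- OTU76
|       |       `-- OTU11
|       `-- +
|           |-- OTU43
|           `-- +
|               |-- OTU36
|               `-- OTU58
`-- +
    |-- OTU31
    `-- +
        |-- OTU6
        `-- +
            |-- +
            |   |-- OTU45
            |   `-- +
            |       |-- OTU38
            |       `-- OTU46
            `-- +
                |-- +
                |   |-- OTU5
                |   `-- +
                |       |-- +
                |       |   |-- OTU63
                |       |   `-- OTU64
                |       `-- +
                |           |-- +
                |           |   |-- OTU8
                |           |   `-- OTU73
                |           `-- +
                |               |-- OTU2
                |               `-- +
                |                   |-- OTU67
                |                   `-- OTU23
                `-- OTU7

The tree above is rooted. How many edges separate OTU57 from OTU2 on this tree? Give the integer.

The MRCA of OTU57 and OTU2 is the root of the tree.
From OTU57 up to that node: 9 branches. From OTU2 up to the same node: 9 branches. Total: 9 + 9 = 18.

18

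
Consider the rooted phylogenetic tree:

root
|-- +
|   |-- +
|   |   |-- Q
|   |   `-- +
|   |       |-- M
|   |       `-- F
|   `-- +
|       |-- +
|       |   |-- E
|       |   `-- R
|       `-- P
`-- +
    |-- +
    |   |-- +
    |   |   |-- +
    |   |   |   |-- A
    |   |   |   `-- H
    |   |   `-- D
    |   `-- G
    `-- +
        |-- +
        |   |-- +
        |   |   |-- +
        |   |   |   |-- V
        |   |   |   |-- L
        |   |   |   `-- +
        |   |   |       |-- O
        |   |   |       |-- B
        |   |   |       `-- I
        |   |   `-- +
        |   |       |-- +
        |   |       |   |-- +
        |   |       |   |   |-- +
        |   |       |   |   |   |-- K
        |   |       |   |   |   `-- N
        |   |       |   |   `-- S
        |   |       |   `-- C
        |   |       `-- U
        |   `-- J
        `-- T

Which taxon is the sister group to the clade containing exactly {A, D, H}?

The clade containing exactly {A, D, H} attaches to the tree at the node subtending (((A,H),D),G).
The other lineage descending from that same node — the sister group — is the single tip G.

G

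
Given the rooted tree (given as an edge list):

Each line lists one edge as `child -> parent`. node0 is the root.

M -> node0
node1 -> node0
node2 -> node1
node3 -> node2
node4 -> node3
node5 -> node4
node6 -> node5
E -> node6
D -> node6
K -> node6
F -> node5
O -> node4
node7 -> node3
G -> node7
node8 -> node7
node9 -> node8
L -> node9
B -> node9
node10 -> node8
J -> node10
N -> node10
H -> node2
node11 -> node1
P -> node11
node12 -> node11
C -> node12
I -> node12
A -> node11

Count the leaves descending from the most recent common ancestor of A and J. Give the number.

The MRCA of A and J is the node subtending ((((((E,D,K),F),O),(G,((L,B),(J,N)))),H),(P,(C,I),A)).
That clade contains 15 terminal taxa: A, B, C, D, E, F, G, H, I, J, K, L, N, O, P.

15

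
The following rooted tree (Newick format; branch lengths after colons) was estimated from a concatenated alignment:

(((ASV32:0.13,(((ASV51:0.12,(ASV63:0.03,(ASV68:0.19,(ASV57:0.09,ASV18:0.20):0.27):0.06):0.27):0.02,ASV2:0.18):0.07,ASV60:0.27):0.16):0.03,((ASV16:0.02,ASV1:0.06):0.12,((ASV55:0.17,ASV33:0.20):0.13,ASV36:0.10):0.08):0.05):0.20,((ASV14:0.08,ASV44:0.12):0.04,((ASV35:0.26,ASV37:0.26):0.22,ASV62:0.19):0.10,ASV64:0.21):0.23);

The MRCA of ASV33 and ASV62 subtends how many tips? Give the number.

The MRCA of ASV33 and ASV62 is the root, so the clade is the entire tree.
That clade contains 19 terminal taxa: ASV1, ASV14, ASV16, ASV18, ASV2, ASV32, ASV33, ASV35, ASV36, ASV37, ASV44, ASV51, ASV55, ASV57, ASV60, ASV62, ASV63, ASV64, ASV68.

19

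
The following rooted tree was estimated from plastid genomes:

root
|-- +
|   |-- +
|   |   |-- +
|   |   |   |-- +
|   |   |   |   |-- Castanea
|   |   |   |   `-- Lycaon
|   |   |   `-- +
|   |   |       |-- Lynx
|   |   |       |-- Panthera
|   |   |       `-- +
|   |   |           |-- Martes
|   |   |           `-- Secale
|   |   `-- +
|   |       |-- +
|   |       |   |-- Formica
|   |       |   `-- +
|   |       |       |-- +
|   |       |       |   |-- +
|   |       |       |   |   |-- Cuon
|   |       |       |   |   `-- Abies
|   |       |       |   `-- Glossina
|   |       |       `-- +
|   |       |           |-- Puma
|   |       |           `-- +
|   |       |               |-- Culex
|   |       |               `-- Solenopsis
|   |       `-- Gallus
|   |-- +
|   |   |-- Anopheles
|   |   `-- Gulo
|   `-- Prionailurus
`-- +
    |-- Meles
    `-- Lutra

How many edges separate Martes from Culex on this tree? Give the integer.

10

The MRCA of Martes and Culex is the node subtending (((Castanea,Lycaon),(Lynx,Panthera,(Martes,Secale))),((Formica,(((Cuon,Abies),Glossina),(Puma,(Culex,Solenopsis)))),Gallus)).
From Martes up to that node: 4 branches. From Culex up to the same node: 6 branches. Total: 4 + 6 = 10.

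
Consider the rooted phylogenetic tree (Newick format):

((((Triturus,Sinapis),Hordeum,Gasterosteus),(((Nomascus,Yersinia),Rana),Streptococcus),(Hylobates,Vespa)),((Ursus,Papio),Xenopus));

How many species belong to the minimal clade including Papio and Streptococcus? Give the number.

13

The MRCA of Papio and Streptococcus is the root, so the clade is the entire tree.
That clade contains 13 terminal taxa: Gasterosteus, Hordeum, Hylobates, Nomascus, Papio, Rana, Sinapis, Streptococcus, Triturus, Ursus, Vespa, Xenopus, Yersinia.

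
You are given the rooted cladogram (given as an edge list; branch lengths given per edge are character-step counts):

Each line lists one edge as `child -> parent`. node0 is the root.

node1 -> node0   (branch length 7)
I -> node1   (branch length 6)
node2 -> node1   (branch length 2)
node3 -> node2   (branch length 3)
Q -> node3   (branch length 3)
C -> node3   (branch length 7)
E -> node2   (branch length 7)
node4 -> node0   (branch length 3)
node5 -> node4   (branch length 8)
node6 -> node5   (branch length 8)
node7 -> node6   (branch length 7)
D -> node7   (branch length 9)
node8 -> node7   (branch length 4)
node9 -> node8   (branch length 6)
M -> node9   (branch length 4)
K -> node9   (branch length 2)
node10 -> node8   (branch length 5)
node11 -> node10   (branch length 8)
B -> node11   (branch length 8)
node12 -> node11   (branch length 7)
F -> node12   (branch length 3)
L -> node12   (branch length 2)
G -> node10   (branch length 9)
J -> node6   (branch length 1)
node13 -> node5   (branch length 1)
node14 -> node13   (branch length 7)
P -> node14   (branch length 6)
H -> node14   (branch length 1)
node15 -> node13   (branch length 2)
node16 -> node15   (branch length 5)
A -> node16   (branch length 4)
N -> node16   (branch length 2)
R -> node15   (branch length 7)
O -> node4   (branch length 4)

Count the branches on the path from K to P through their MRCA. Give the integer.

The MRCA of K and P is the node subtending (((D,((M,K),((B,(F,L)),G))),J),((P,H),((A,N),R))).
From K up to that node: 5 branches. From P up to the same node: 3 branches. Total: 5 + 3 = 8.

8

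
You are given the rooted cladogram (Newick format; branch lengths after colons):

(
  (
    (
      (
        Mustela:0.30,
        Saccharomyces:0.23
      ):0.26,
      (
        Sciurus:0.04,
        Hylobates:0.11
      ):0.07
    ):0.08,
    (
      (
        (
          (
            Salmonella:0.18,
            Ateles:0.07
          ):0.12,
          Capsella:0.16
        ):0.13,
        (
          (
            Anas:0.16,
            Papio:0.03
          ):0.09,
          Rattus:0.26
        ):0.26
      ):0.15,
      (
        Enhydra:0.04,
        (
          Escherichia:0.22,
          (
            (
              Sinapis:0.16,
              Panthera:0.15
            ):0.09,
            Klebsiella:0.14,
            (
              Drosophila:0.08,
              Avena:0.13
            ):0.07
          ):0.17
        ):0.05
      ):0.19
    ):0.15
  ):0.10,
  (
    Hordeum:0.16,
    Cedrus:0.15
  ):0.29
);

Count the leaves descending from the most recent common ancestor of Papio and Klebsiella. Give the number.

13

The MRCA of Papio and Klebsiella is the node subtending ((((Salmonella,Ateles),Capsella),((Anas,Papio),Rattus)),(Enhydra,(Escherichia,((Sinapis,Panthera),Klebsiella,(Drosophila,Avena))))).
That clade contains 13 terminal taxa: Anas, Ateles, Avena, Capsella, Drosophila, Enhydra, Escherichia, Klebsiella, Panthera, Papio, Rattus, Salmonella, Sinapis.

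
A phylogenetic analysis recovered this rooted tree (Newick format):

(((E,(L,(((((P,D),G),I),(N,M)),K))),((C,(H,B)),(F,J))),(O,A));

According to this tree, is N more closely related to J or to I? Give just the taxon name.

I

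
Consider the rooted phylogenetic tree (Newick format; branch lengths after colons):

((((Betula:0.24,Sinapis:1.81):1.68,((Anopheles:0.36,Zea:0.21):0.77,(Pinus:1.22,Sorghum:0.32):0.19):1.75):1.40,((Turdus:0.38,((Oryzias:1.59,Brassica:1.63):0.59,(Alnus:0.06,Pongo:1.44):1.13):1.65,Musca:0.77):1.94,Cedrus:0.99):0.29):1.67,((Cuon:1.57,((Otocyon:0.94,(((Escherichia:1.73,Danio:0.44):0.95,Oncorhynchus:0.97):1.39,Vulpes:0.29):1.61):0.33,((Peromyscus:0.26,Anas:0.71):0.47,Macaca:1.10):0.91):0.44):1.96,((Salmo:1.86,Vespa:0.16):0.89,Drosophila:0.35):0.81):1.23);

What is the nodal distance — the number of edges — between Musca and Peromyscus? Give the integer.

10

The MRCA of Musca and Peromyscus is the root of the tree.
From Musca up to that node: 4 branches. From Peromyscus up to the same node: 6 branches. Total: 4 + 6 = 10.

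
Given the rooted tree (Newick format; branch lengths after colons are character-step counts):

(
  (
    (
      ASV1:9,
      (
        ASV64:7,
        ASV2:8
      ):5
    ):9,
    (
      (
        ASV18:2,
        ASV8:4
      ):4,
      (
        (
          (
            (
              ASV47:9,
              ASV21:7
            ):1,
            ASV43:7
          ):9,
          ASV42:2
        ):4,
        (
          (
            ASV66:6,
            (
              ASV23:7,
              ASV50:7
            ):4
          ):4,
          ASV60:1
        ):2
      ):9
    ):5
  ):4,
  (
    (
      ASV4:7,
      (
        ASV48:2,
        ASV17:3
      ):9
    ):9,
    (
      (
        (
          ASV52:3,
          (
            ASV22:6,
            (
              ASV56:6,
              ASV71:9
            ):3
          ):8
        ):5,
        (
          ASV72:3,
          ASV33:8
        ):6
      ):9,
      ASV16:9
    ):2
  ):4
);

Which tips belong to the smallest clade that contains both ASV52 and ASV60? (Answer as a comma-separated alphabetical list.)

ASV1, ASV16, ASV17, ASV18, ASV2, ASV21, ASV22, ASV23, ASV33, ASV4, ASV42, ASV43, ASV47, ASV48, ASV50, ASV52, ASV56, ASV60, ASV64, ASV66, ASV71, ASV72, ASV8

Tracing ASV52: it sits inside (ASV52,(ASV22,(ASV56,ASV71))).
Tracing ASV60: it sits inside ((ASV66,(ASV23,ASV50)),ASV60).
The smallest clade enclosing both is the whole tree (their MRCA is the root), so the answer is all 23 tips in alphabetical order.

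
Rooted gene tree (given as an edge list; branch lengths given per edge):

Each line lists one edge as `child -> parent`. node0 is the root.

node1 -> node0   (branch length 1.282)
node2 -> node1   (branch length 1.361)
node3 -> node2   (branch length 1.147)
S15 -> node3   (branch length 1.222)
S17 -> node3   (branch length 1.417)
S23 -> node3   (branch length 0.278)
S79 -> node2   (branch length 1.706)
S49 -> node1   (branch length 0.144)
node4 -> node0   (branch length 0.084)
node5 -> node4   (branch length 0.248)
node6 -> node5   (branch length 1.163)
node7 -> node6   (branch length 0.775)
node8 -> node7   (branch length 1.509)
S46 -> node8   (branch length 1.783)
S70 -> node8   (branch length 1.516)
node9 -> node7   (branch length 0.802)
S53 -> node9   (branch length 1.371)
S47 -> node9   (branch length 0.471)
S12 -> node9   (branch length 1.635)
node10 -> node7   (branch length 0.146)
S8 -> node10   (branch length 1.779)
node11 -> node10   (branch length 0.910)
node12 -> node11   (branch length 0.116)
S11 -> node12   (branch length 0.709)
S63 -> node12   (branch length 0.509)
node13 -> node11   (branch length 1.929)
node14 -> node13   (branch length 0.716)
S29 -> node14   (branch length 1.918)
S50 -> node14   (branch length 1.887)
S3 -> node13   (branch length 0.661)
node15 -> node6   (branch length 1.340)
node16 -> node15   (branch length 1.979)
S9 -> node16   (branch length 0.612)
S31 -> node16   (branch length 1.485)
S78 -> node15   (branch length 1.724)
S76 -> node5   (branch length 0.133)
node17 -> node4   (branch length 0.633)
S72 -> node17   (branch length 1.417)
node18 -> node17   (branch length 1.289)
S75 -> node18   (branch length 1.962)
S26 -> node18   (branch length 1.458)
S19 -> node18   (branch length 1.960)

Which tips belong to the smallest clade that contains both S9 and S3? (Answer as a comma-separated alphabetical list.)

Tracing S9: it sits inside (S9,S31).
Tracing S3: it sits inside ((S29,S50),S3).
The smallest clade enclosing both is (((S46,S70),(S53,S47,S12),(S8,((S11,S63),((S29,S50),S3)))),((S9,S31),S78)); the answer is its 14 terminal taxa in alphabetical order.

S11, S12, S29, S3, S31, S46, S47, S50, S53, S63, S70, S78, S8, S9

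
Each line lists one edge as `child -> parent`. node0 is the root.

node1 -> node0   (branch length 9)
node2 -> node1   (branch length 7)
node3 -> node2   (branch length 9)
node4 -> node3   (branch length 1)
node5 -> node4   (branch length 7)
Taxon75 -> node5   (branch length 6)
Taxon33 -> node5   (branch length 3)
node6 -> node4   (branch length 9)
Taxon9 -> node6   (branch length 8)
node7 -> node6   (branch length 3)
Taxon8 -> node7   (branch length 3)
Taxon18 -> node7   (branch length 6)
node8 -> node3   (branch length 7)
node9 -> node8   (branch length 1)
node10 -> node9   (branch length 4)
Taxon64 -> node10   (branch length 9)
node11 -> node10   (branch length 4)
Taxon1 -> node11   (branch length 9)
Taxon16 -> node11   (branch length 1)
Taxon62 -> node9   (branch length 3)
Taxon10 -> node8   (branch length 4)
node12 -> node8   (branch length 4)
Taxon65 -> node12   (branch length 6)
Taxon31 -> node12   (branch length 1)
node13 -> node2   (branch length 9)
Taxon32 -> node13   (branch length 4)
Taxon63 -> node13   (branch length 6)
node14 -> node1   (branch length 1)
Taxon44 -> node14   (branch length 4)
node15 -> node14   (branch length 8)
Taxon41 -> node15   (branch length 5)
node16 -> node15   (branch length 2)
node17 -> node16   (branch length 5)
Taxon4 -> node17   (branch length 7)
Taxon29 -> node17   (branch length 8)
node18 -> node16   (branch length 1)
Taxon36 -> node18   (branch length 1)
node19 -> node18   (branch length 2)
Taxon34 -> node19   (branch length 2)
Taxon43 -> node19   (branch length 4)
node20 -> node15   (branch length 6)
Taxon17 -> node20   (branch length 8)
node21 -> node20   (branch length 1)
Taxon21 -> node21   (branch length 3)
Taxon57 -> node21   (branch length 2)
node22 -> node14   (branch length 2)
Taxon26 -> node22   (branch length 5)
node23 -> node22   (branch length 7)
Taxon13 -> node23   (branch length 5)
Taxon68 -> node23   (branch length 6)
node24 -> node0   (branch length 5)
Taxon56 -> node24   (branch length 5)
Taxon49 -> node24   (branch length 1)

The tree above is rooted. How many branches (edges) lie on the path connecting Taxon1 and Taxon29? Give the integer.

12

The MRCA of Taxon1 and Taxon29 is the node subtending (((((Taxon75,Taxon33),(Taxon9,(Taxon8,Taxon18))),(((Taxon64,(Taxon1,Taxon16)),Taxon62),Taxon10,(Taxon65,Taxon31))),(Taxon32,Taxon63)),(Taxon44,(Taxon41,((Taxon4,Taxon29),(Taxon36,(Taxon34,Taxon43))),(Taxon17,(Taxon21,Taxon57))),(Taxon26,(Taxon13,Taxon68)))).
From Taxon1 up to that node: 7 branches. From Taxon29 up to the same node: 5 branches. Total: 7 + 5 = 12.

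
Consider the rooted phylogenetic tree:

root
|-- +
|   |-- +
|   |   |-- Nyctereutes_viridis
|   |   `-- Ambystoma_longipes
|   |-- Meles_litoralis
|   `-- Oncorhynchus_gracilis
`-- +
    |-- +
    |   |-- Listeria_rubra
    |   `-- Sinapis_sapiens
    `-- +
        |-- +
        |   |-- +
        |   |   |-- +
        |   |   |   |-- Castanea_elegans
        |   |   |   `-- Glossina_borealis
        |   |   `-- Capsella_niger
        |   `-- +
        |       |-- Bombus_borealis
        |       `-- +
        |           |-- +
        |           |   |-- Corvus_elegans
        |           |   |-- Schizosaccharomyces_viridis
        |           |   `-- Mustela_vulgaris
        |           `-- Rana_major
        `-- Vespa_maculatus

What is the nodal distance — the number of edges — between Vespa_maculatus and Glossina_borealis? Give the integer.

The MRCA of Vespa_maculatus and Glossina_borealis is the node subtending ((((Castanea_elegans,Glossina_borealis),Capsella_niger),(Bombus_borealis,((Corvus_elegans,Schizosaccharomyces_viridis,Mustela_vulgaris),Rana_major))),Vespa_maculatus).
From Vespa_maculatus up to that node: 1 branch. From Glossina_borealis up to the same node: 4 branches. Total: 1 + 4 = 5.

5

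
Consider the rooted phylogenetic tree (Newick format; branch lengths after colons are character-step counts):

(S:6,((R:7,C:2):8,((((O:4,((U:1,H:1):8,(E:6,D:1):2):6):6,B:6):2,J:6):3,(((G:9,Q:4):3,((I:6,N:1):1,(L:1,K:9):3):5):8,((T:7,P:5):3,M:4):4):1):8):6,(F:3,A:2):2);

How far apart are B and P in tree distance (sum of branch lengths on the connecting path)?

The path runs B → … → MRCA → … → P; the MRCA is the node subtending ((((O,((U,H),(E,D))),B),J),(((G,Q),((I,N),(L,K))),((T,P),M))).
Branch lengths along that path: 6 + 2 + 3 + 1 + 4 + 3 + 5 = 24.

24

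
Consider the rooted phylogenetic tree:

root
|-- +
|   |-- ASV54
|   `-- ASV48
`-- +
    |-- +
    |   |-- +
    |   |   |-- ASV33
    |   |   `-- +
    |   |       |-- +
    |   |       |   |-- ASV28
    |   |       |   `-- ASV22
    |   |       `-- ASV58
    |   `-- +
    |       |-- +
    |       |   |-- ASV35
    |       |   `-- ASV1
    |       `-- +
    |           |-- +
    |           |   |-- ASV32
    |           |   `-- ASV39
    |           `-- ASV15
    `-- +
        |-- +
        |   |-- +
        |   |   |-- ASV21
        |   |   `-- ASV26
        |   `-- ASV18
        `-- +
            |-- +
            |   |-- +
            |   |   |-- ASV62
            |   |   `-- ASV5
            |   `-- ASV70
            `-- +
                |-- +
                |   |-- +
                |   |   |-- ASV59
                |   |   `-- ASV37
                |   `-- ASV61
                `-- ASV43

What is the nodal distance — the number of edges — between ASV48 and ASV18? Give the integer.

6

The MRCA of ASV48 and ASV18 is the root of the tree.
From ASV48 up to that node: 2 branches. From ASV18 up to the same node: 4 branches. Total: 2 + 4 = 6.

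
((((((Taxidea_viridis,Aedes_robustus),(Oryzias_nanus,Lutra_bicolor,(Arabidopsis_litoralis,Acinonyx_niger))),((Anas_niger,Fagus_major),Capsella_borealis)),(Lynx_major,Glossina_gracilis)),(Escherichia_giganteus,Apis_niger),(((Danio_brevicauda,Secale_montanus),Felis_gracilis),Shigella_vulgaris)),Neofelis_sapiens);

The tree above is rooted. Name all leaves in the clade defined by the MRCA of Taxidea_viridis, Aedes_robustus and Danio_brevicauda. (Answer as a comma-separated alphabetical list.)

Acinonyx_niger, Aedes_robustus, Anas_niger, Apis_niger, Arabidopsis_litoralis, Capsella_borealis, Danio_brevicauda, Escherichia_giganteus, Fagus_major, Felis_gracilis, Glossina_gracilis, Lutra_bicolor, Lynx_major, Oryzias_nanus, Secale_montanus, Shigella_vulgaris, Taxidea_viridis

Tracing Taxidea_viridis: it sits inside (Taxidea_viridis,Aedes_robustus).
Tracing Aedes_robustus: it sits inside (Taxidea_viridis,Aedes_robustus).
Tracing Danio_brevicauda: it sits inside (Danio_brevicauda,Secale_montanus).
The smallest clade enclosing all 3 is (((((Taxidea_viridis,Aedes_robustus),(Oryzias_nanus,Lutra_bicolor,(Arabidopsis_litoralis,Acinonyx_niger))),((Anas_niger,Fagus_major),Capsella_borealis)),(Lynx_major,Glossina_gracilis)),(Escherichia_giganteus,Apis_niger),(((Danio_brevicauda,Secale_montanus),Felis_gracilis),Shigella_vulgaris)); the answer is its 17 terminal taxa in alphabetical order.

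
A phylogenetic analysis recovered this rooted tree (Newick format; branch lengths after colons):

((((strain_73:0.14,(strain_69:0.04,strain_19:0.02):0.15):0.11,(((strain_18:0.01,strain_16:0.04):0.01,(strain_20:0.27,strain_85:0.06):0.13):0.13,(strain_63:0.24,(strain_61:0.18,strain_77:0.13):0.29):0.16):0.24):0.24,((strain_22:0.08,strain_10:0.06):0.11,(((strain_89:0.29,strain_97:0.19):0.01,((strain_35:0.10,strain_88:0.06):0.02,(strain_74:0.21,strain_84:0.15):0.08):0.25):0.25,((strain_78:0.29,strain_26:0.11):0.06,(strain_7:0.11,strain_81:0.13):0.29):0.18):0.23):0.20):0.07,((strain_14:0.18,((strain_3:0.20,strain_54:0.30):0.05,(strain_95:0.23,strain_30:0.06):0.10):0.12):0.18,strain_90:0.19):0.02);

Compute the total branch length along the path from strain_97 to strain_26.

0.80

The path runs strain_97 → … → MRCA → … → strain_26; the MRCA is the node subtending (((strain_89,strain_97),((strain_35,strain_88),(strain_74,strain_84))),((strain_78,strain_26),(strain_7,strain_81))).
Branch lengths along that path: 0.19 + 0.01 + 0.25 + 0.18 + 0.06 + 0.11 = 0.80.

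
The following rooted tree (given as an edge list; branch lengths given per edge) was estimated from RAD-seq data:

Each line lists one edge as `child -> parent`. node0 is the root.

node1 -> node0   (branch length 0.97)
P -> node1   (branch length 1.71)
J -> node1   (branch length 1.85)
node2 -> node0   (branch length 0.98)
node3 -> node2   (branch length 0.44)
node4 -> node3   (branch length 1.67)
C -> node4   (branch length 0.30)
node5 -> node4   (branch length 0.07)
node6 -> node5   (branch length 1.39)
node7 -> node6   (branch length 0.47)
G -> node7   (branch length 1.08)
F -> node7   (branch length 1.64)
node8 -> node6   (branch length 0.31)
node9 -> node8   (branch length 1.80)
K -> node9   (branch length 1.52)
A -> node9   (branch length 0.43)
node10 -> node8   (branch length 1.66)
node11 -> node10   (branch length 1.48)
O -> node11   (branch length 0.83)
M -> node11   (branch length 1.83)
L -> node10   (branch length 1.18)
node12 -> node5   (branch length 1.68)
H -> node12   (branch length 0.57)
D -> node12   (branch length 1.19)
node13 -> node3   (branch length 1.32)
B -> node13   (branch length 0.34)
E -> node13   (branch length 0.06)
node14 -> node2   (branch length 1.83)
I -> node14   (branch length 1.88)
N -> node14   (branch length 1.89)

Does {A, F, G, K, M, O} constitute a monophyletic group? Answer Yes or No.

No

The MRCA of the listed taxa subtends ((G,F),((K,A),((O,M),L))).
That clade also contains L, which is not in the proposed group, so the group is not monophyletic.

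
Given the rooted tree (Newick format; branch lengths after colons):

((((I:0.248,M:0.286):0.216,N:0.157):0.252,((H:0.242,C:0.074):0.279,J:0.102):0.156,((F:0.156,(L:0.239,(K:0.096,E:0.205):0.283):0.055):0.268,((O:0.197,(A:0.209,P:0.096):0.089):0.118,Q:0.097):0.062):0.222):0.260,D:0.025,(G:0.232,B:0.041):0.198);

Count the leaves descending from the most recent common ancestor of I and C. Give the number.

14

The MRCA of I and C is the node subtending (((I,M),N),((H,C),J),((F,(L,(K,E))),((O,(A,P)),Q))).
That clade contains 14 terminal taxa: A, C, E, F, H, I, J, K, L, M, N, O, P, Q.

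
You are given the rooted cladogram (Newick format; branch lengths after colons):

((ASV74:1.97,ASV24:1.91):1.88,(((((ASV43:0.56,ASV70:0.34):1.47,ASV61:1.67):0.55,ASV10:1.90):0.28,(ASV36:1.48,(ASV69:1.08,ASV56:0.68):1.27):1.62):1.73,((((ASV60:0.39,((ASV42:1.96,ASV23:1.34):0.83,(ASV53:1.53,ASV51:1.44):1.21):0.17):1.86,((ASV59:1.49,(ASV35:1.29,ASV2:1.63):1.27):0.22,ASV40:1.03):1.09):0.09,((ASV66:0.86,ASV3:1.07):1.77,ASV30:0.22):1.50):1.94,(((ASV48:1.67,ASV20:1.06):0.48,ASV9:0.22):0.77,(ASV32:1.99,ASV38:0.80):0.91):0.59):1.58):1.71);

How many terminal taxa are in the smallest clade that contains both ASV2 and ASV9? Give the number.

17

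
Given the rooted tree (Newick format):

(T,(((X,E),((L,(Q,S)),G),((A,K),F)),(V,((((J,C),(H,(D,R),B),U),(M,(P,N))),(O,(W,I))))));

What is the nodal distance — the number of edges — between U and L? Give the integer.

9

The MRCA of U and L is the node subtending (((X,E),((L,(Q,S)),G),((A,K),F)),(V,((((J,C),(H,(D,R),B),U),(M,(P,N))),(O,(W,I))))).
From U up to that node: 5 branches. From L up to the same node: 4 branches. Total: 5 + 4 = 9.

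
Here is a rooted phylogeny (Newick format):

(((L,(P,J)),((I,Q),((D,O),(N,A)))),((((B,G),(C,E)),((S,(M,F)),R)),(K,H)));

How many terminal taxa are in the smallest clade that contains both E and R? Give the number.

The MRCA of E and R is the node subtending (((B,G),(C,E)),((S,(M,F)),R)).
That clade contains 8 terminal taxa: B, C, E, F, G, M, R, S.

8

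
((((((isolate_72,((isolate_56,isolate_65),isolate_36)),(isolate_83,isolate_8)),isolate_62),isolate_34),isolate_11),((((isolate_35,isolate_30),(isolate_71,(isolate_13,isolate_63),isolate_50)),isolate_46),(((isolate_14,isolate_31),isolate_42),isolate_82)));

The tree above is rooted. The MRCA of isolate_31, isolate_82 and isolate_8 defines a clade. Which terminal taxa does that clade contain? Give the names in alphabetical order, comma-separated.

isolate_11, isolate_13, isolate_14, isolate_30, isolate_31, isolate_34, isolate_35, isolate_36, isolate_42, isolate_46, isolate_50, isolate_56, isolate_62, isolate_63, isolate_65, isolate_71, isolate_72, isolate_8, isolate_82, isolate_83

Tracing isolate_31: it sits inside (isolate_14,isolate_31).
Tracing isolate_82: it sits inside (((isolate_14,isolate_31),isolate_42),isolate_82).
Tracing isolate_8: it sits inside (isolate_83,isolate_8).
The smallest clade enclosing all 3 is the whole tree (their MRCA is the root), so the answer is all 20 tips in alphabetical order.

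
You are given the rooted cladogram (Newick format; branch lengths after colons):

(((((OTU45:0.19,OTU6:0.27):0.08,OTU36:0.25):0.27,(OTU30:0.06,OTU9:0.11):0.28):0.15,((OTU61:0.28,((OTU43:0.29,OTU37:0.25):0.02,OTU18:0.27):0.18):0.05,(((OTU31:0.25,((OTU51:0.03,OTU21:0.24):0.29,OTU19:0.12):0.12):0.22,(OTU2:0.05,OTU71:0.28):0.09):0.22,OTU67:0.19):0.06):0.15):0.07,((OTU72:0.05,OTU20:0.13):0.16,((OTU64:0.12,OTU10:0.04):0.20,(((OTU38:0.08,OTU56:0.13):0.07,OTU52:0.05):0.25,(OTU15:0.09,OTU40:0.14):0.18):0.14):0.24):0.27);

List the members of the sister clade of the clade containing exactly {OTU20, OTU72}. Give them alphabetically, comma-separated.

OTU10, OTU15, OTU38, OTU40, OTU52, OTU56, OTU64

The clade containing exactly {OTU20, OTU72} attaches to the tree at the node subtending ((OTU72,OTU20),((OTU64,OTU10),(((OTU38,OTU56),OTU52),(OTU15,OTU40)))).
The other lineage descending from that same node — the sister group — is ((OTU64,OTU10),(((OTU38,OTU56),OTU52),(OTU15,OTU40))); its 7 tips in alphabetical order are the answer.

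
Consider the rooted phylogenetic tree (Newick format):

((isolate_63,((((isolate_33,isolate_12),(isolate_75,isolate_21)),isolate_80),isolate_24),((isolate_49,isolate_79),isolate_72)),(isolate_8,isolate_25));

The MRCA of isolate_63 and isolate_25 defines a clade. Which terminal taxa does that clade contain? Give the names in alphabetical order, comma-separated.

isolate_12, isolate_21, isolate_24, isolate_25, isolate_33, isolate_49, isolate_63, isolate_72, isolate_75, isolate_79, isolate_8, isolate_80

Tracing isolate_63: it sits inside (isolate_63,((((isolate_33,isolate_12),(isolate_75,isolate_21)),isolate_80),isolate_24),((isolate_49,isolate_79),isolate_72)).
Tracing isolate_25: it sits inside (isolate_8,isolate_25).
The smallest clade enclosing both is the whole tree (their MRCA is the root), so the answer is all 12 tips in alphabetical order.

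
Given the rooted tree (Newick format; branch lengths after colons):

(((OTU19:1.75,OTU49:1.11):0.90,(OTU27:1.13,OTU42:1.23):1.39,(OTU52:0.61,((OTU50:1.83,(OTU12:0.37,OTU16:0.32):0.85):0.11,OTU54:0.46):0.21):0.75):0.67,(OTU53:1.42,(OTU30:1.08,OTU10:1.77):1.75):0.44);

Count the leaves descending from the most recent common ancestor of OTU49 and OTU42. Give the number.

9

The MRCA of OTU49 and OTU42 is the node subtending ((OTU19,OTU49),(OTU27,OTU42),(OTU52,((OTU50,(OTU12,OTU16)),OTU54))).
That clade contains 9 terminal taxa: OTU12, OTU16, OTU19, OTU27, OTU42, OTU49, OTU50, OTU52, OTU54.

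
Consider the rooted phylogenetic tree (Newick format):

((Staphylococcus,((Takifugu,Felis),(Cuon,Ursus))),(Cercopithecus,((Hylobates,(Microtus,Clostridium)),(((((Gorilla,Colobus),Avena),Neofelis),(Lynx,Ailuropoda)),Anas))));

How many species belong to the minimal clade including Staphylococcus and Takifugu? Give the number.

The MRCA of Staphylococcus and Takifugu is the node subtending (Staphylococcus,((Takifugu,Felis),(Cuon,Ursus))).
That clade contains 5 terminal taxa: Cuon, Felis, Staphylococcus, Takifugu, Ursus.

5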